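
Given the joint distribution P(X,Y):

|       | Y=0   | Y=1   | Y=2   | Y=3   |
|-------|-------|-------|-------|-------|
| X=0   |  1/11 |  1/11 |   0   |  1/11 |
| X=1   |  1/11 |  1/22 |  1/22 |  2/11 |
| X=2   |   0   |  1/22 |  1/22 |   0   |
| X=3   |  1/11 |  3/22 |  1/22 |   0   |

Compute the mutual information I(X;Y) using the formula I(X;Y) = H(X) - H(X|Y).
0.3826 bits

I(X;Y) = H(X) - H(X|Y)

Marginal of X (row sums):
  P(X=0) = 1/11 + 1/11 + 0 + 1/11 = 3/11
  P(X=1) = 1/11 + 1/22 + 1/22 + 2/11 = 4/11
  P(X=2) = 0 + 1/22 + 1/22 + 0 = 1/11
  P(X=3) = 1/11 + 3/22 + 1/22 + 0 = 3/11
H(X) = -[(3/11)·log₂(3/11) + (4/11)·log₂(4/11) + (1/11)·log₂(1/11) + (3/11)·log₂(3/11)]
  = 0.51122 + 0.53070 + 0.31449 + 0.51122 = 1.8676 bits

Marginal of Y (column sums):
  P(Y=0) = 1/11 + 1/11 + 0 + 1/11 = 3/11
  P(Y=1) = 1/11 + 1/22 + 1/22 + 3/22 = 7/22
  P(Y=2) = 0 + 1/22 + 1/22 + 1/22 = 3/22
  P(Y=3) = 1/11 + 2/11 + 0 + 0 = 3/11
H(X|Y) = Σ_y P(y)·H(X|Y=y):
  Y=0: P(Y=0) = 3/11, P(X|Y=0) = (1/3, 1/3, 0, 1/3) → H(X|Y=0) = 1.58496
  Y=1: P(Y=1) = 7/22, P(X|Y=1) = (2/7, 1/7, 1/7, 3/7) → H(X|Y=1) = 1.84237
  Y=2: P(Y=2) = 3/22, P(X|Y=2) = (0, 1/3, 1/3, 1/3) → H(X|Y=2) = 1.58496
  Y=3: P(Y=3) = 3/11, P(X|Y=3) = (1/3, 2/3, 0, 0) → H(X|Y=3) = 0.91830
H(X|Y) = (3/11)·1.58496 + (7/22)·1.84237 + (3/22)·1.58496 + (3/11)·0.91830 = 1.4850 bits

I(X;Y) = H(X) - H(X|Y) = 1.8676 - 1.4850 = 0.3826 bits

Cross-check via I(X;Y) = H(X) + H(Y) - H(X,Y): computing H(Y) from the column sums and H(X,Y) from the 16 cells in the same way gives H(Y) = 1.9401 bits and H(X,Y) = 3.4251 bits, so
I(X;Y) = 1.8676 + 1.9401 - 3.4251 = 0.3826 bits ✓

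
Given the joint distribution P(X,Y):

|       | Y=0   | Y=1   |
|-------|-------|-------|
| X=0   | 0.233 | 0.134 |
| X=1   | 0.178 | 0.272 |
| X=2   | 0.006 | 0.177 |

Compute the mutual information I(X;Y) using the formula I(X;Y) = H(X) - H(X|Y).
0.1587 bits

I(X;Y) = H(X) - H(X|Y)

Marginal of X (row sums):
  P(X=0) = 0.233 + 0.134 = 0.367
  P(X=1) = 0.178 + 0.272 = 0.450
  P(X=2) = 0.006 + 0.177 = 0.183
H(X) = -[0.367·log₂(0.367) + 0.450·log₂(0.450) + 0.183·log₂(0.183)]
  = 0.5307 + 0.5184 + 0.4484 = 1.4975 bits

Marginal of Y (column sums):
  P(Y=0) = 0.233 + 0.178 + 0.006 = 0.417
  P(Y=1) = 0.134 + 0.272 + 0.177 = 0.583
H(X|Y) = Σ_y P(y)·H(X|Y=y):
  Y=0: P(Y=0) = 0.417, P(X|Y=0) = (233/417, 178/417, 2/139) → H(X|Y=0) = 1.0815
  Y=1: P(Y=1) = 0.583, P(X|Y=1) = (134/583, 272/583, 177/583) → H(X|Y=1) = 1.5228
H(X|Y) = 0.417·1.0815 + 0.583·1.5228 = 1.3388 bits

I(X;Y) = H(X) - H(X|Y) = 1.4975 - 1.3388 = 0.1587 bits

Cross-check via I(X;Y) = H(X) + H(Y) - H(X,Y): computing H(Y) from the column sums and H(X,Y) from the 6 cells in the same way gives H(Y) = 0.9800 bits and H(X,Y) = 2.3188 bits, so
I(X;Y) = 1.4975 + 0.9800 - 2.3188 = 0.1587 bits ✓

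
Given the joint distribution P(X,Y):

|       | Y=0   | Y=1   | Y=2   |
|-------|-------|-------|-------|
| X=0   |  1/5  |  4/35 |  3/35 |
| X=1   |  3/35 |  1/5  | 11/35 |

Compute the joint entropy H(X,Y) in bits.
2.4188 bits

H(X,Y) = -Σ_{x,y} P(x,y) log₂ P(x,y). Per-cell terms -P(x,y)·log₂P(x,y):
  X=0: 0.4644, 0.3576, 0.3038
  X=1: 0.3038, 0.4644, 0.5248
Sum of the 6 terms: H(X,Y) = 2.4188 bits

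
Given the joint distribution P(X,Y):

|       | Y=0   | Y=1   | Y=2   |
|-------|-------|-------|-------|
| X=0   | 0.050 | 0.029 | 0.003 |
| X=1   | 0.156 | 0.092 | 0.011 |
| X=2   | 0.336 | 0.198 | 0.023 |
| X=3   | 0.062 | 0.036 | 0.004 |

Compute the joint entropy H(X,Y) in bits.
2.7655 bits

H(X,Y) = -Σ_{x,y} P(x,y) log₂ P(x,y). Per-cell terms -P(x,y)·log₂P(x,y):
  X=0: 0.2161, 0.1481, 0.0251
  X=1: 0.4181, 0.3167, 0.0716
  X=2: 0.5287, 0.4626, 0.1252
  X=3: 0.2487, 0.1727, 0.0319
Sum of the 12 terms: H(X,Y) = 2.7655 bits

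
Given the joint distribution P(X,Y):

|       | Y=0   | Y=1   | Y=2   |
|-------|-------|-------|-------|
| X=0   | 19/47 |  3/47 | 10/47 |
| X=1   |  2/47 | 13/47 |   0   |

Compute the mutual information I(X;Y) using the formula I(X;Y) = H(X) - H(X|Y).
0.4637 bits

I(X;Y) = H(X) - H(X|Y)

Marginal of X (row sums):
  P(X=0) = 19/47 + 3/47 + 10/47 = 32/47
  P(X=1) = 2/47 + 13/47 + 0 = 15/47
H(X) = -[(32/47)·log₂(32/47) + (15/47)·log₂(15/47)]
  = 0.37759 + 0.52586 = 0.90345 bits

Marginal of Y (column sums):
  P(Y=0) = 19/47 + 2/47 = 21/47
  P(Y=1) = 3/47 + 13/47 = 16/47
  P(Y=2) = 10/47 + 0 = 10/47
H(X|Y) = Σ_y P(y)·H(X|Y=y):
  Y=0: P(Y=0) = 21/47, P(X|Y=0) = (19/21, 2/21) → H(X|Y=0) = 0.45372
  Y=1: P(Y=1) = 16/47, P(X|Y=1) = (3/16, 13/16) → H(X|Y=1) = 0.69621
  Y=2: P(Y=2) = 10/47, P(X|Y=2) = (1, 0) → H(X|Y=2) = 0.00000
H(X|Y) = (21/47)·0.45372 + (16/47)·0.69621 + (10/47)·0.00000 = 0.43973 bits

I(X;Y) = H(X) - H(X|Y) = 0.90345 - 0.43973 = 0.4637 bits

Cross-check via I(X;Y) = H(X) + H(Y) - H(X,Y): computing H(Y) from the column sums and H(X,Y) from the 6 cells in the same way gives H(Y) = 1.52357 bits and H(X,Y) = 1.96330 bits, so
I(X;Y) = 0.90345 + 1.52357 - 1.96330 = 0.4637 bits ✓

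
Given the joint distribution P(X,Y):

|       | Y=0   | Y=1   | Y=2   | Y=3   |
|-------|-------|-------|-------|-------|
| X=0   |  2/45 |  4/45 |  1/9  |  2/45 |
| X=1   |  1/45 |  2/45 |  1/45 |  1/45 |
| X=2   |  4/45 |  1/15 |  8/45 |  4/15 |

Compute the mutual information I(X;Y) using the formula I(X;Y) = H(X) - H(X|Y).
0.0963 bits

I(X;Y) = H(X) - H(X|Y)

Marginal of X (row sums):
  P(X=0) = 2/45 + 4/45 + 1/9 + 2/45 = 13/45
  P(X=1) = 1/45 + 2/45 + 1/45 + 1/45 = 1/9
  P(X=2) = 4/45 + 1/15 + 8/45 + 4/15 = 3/5
H(X) = -[(13/45)·log₂(13/45) + (1/9)·log₂(1/9) + (3/5)·log₂(3/5)]
  = 0.5175 + 0.3522 + 0.4422 = 1.3119 bits

Marginal of Y (column sums):
  P(Y=0) = 2/45 + 1/45 + 4/45 = 7/45
  P(Y=1) = 4/45 + 2/45 + 1/15 = 1/5
  P(Y=2) = 1/9 + 1/45 + 8/45 = 14/45
  P(Y=3) = 2/45 + 1/45 + 4/15 = 1/3
H(X|Y) = Σ_y P(y)·H(X|Y=y):
  Y=0: P(Y=0) = 7/45, P(X|Y=0) = (2/7, 1/7, 4/7) → H(X|Y=0) = 1.3788
  Y=1: P(Y=1) = 1/5, P(X|Y=1) = (4/9, 2/9, 1/3) → H(X|Y=1) = 1.5305
  Y=2: P(Y=2) = 14/45, P(X|Y=2) = (5/14, 1/14, 4/7) → H(X|Y=2) = 1.2638
  Y=3: P(Y=3) = 1/3, P(X|Y=3) = (2/15, 1/15, 4/5) → H(X|Y=3) = 0.9056
H(X|Y) = (7/45)·1.3788 + (1/5)·1.5305 + (14/45)·1.2638 + (1/3)·0.9056 = 1.2156 bits

I(X;Y) = H(X) - H(X|Y) = 1.3119 - 1.2156 = 0.0963 bits

Cross-check via I(X;Y) = H(X) + H(Y) - H(X,Y): computing H(Y) from the column sums and H(X,Y) from the 12 cells in the same way gives H(Y) = 1.9344 bits and H(X,Y) = 3.1500 bits, so
I(X;Y) = 1.3119 + 1.9344 - 3.1500 = 0.0963 bits ✓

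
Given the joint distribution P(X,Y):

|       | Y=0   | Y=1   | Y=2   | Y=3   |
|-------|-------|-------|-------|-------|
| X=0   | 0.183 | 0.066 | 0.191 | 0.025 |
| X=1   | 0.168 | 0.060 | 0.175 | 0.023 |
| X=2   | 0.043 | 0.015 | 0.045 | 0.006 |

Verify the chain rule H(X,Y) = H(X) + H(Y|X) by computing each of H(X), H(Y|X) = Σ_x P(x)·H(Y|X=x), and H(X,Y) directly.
H(X) = 1.3867 bits, H(Y|X) = 1.6825 bits, H(X,Y) = 3.0692 bits

Marginal of X (row sums):
  P(X=0) = 0.183 + 0.066 + 0.191 + 0.025 = 0.465
  P(X=1) = 0.168 + 0.060 + 0.175 + 0.023 = 0.426
  P(X=2) = 0.043 + 0.015 + 0.045 + 0.006 = 0.109
H(X) = -[0.465·log₂(0.465) + 0.426·log₂(0.426) + 0.109·log₂(0.109)]
  = 0.51368 + 0.52444 + 0.34854 = 1.3867 bits

H(Y|X) = Σ_x P(x)·H(Y|X=x):
  X=0: P(X=0) = 0.465, P(Y|X=0) = (61/155, 22/155, 191/465, 5/93) → H(Y|X=0) = 1.68326
  X=1: P(X=1) = 0.426, P(Y|X=1) = (28/71, 10/71, 175/426, 23/426) → H(Y|X=1) = 1.68230
  X=2: P(X=2) = 0.109, P(Y|X=2) = (43/109, 15/109, 45/109, 6/109) → H(Y|X=2) = 1.68033
H(Y|X) = 0.465·1.68326 + 0.426·1.68230 + 0.109·1.68033 = 1.6825 bits

H(X,Y) = -Σ_{x,y} P(x,y) log₂ P(x,y). Per-cell terms -P(x,y)·log₂P(x,y):
  X=0: 0.44837, 0.25881, 0.45618, 0.13305
  X=1: 0.43234, 0.24353, 0.44005, 0.12517
  X=2: 0.19520, 0.09088, 0.20133, 0.04428
Sum of the 12 terms: H(X,Y) = 3.0692 bits

Chain rule check:
  H(X) + H(Y|X) = 1.3867 + 1.6825 = 3.0692 bits
  H(X,Y) = 3.0692 bits
✓ Chain rule verified.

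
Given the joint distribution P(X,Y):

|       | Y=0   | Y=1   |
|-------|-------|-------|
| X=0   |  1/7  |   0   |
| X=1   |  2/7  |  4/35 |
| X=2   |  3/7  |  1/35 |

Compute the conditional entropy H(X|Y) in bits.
1.3538 bits

H(X|Y) = H(X,Y) - H(Y)

H(X,Y) = -Σ_{x,y} P(x,y) log₂ P(x,y). Per-cell terms -P(x,y)·log₂P(x,y):
  X=0: 0.40105, 0.00000
  X=1: 0.51639, 0.35763
  X=2: 0.52388, 0.14655
  (cells with P = 0 contribute 0)
Sum of the 6 terms: H(X,Y) = 1.9455 bits

Marginal of Y (column sums):
  P(Y=0) = 1/7 + 2/7 + 3/7 = 6/7
  P(Y=1) = 0 + 4/35 + 1/35 = 1/7
H(Y) = -[(6/7)·log₂(6/7) + (1/7)·log₂(1/7)]
  = 0.19062 + 0.40105 = 0.5917 bits

H(X|Y) = H(X,Y) - H(Y) = 1.9455 - 0.5917 = 1.3538 bits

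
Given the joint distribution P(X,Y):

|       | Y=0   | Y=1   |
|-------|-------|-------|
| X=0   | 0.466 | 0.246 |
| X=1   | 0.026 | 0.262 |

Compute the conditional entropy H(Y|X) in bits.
0.7881 bits

H(Y|X) = H(X,Y) - H(X)

H(X,Y) = -Σ_{x,y} P(x,y) log₂ P(x,y). Per-cell terms -P(x,y)·log₂P(x,y):
  X=0: 0.5133, 0.4977
  X=1: 0.1369, 0.5063
Sum of the 4 terms: H(X,Y) = 1.6542 bits

Marginal of X (row sums):
  P(X=0) = 0.466 + 0.246 = 0.712
  P(X=1) = 0.026 + 0.262 = 0.288
H(X) = -[0.712·log₂(0.712) + 0.288·log₂(0.288)]
  = 0.3489 + 0.5172 = 0.8661 bits

H(Y|X) = H(X,Y) - H(X) = 1.6542 - 0.8661 = 0.7881 bits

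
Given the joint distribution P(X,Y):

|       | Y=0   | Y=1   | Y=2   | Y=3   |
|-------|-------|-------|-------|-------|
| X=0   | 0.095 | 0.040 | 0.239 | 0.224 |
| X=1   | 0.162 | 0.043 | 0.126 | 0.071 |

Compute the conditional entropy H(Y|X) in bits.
1.7814 bits

H(Y|X) = H(X,Y) - H(X)

H(X,Y) = -Σ_{x,y} P(x,y) log₂ P(x,y). Per-cell terms -P(x,y)·log₂P(x,y):
  X=0: 0.3226, 0.1858, 0.4935, 0.4835
  X=1: 0.4254, 0.1952, 0.3766, 0.2709
Sum of the 8 terms: H(X,Y) = 2.7535 bits

Marginal of X (row sums):
  P(X=0) = 0.095 + 0.040 + 0.239 + 0.224 = 0.598
  P(X=1) = 0.162 + 0.043 + 0.126 + 0.071 = 0.402
H(X) = -[0.598·log₂(0.598) + 0.402·log₂(0.402)]
  = 0.4436 + 0.5285 = 0.9721 bits

H(Y|X) = H(X,Y) - H(X) = 2.7535 - 0.9721 = 1.7814 bits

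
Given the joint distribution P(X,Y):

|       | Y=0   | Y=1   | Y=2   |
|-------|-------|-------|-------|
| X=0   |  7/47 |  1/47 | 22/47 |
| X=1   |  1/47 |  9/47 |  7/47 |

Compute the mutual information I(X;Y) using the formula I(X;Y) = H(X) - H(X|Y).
0.2598 bits

I(X;Y) = H(X) - H(X|Y)

Marginal of X (row sums):
  P(X=0) = 7/47 + 1/47 + 22/47 = 30/47
  P(X=1) = 1/47 + 9/47 + 7/47 = 17/47
H(X) = -[(30/47)·log₂(30/47) + (17/47)·log₂(17/47)]
  = 0.4134 + 0.5307 = 0.9441 bits

Marginal of Y (column sums):
  P(Y=0) = 7/47 + 1/47 = 8/47
  P(Y=1) = 1/47 + 9/47 = 10/47
  P(Y=2) = 22/47 + 7/47 = 29/47
H(X|Y) = Σ_y P(y)·H(X|Y=y):
  Y=0: P(Y=0) = 8/47, P(X|Y=0) = (7/8, 1/8) → H(X|Y=0) = 0.5436
  Y=1: P(Y=1) = 10/47, P(X|Y=1) = (1/10, 9/10) → H(X|Y=1) = 0.4690
  Y=2: P(Y=2) = 29/47, P(X|Y=2) = (22/29, 7/29) → H(X|Y=2) = 0.7973
H(X|Y) = (8/47)·0.5436 + (10/47)·0.4690 + (29/47)·0.7973 = 0.6843 bits

I(X;Y) = H(X) - H(X|Y) = 0.9441 - 0.6843 = 0.2598 bits

Cross-check via I(X;Y) = H(X) + H(Y) - H(X,Y): computing H(Y) from the column sums and H(X,Y) from the 6 cells in the same way gives H(Y) = 1.3397 bits and H(X,Y) = 2.0240 bits, so
I(X;Y) = 0.9441 + 1.3397 - 2.0240 = 0.2598 bits ✓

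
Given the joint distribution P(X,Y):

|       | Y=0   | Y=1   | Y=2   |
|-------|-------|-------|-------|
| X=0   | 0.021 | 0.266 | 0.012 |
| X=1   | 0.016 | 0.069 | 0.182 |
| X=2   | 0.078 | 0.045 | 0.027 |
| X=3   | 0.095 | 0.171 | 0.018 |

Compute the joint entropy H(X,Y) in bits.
3.0025 bits

H(X,Y) = -Σ_{x,y} P(x,y) log₂ P(x,y). Per-cell terms -P(x,y)·log₂P(x,y):
  X=0: 0.11704, 0.50819, 0.07657
  X=1: 0.09545, 0.26615, 0.44735
  X=2: 0.28707, 0.20133, 0.14069
  X=3: 0.32261, 0.43570, 0.10433
Sum of the 12 terms: H(X,Y) = 3.0025 bits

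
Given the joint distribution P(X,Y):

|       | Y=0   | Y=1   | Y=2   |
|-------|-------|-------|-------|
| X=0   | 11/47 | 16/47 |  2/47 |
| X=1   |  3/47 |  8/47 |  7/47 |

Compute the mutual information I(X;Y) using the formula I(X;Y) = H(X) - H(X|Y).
0.1216 bits

I(X;Y) = H(X) - H(X|Y)

Marginal of X (row sums):
  P(X=0) = 11/47 + 16/47 + 2/47 = 29/47
  P(X=1) = 3/47 + 8/47 + 7/47 = 18/47
H(X) = -[(29/47)·log₂(29/47) + (18/47)·log₂(18/47)]
  = 0.42982 + 0.53030 = 0.96012 bits

Marginal of Y (column sums):
  P(Y=0) = 11/47 + 3/47 = 14/47
  P(Y=1) = 16/47 + 8/47 = 24/47
  P(Y=2) = 2/47 + 7/47 = 9/47
H(X|Y) = Σ_y P(y)·H(X|Y=y):
  Y=0: P(Y=0) = 14/47, P(X|Y=0) = (11/14, 3/14) → H(X|Y=0) = 0.74960
  Y=1: P(Y=1) = 24/47, P(X|Y=1) = (2/3, 1/3) → H(X|Y=1) = 0.91830
  Y=2: P(Y=2) = 9/47, P(X|Y=2) = (2/9, 7/9) → H(X|Y=2) = 0.76420
H(X|Y) = (14/47)·0.74960 + (24/47)·0.91830 + (9/47)·0.76420 = 0.83854 bits

I(X;Y) = H(X) - H(X|Y) = 0.96012 - 0.83854 = 0.1216 bits

Cross-check via I(X;Y) = H(X) + H(Y) - H(X,Y): computing H(Y) from the column sums and H(X,Y) from the 6 cells in the same way gives H(Y) = 1.47222 bits and H(X,Y) = 2.31076 bits, so
I(X;Y) = 0.96012 + 1.47222 - 2.31076 = 0.1216 bits ✓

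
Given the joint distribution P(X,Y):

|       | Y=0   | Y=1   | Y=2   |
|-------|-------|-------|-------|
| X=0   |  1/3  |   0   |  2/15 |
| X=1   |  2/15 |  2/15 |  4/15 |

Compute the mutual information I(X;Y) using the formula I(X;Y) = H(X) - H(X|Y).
0.2267 bits

I(X;Y) = H(X) - H(X|Y)

Marginal of X (row sums):
  P(X=0) = 1/3 + 0 + 2/15 = 7/15
  P(X=1) = 2/15 + 2/15 + 4/15 = 8/15
H(X) = -[(7/15)·log₂(7/15) + (8/15)·log₂(8/15)]
  = 0.5131 + 0.4837 = 0.9968 bits

Marginal of Y (column sums):
  P(Y=0) = 1/3 + 2/15 = 7/15
  P(Y=1) = 0 + 2/15 = 2/15
  P(Y=2) = 2/15 + 4/15 = 2/5
H(X|Y) = Σ_y P(y)·H(X|Y=y):
  Y=0: P(Y=0) = 7/15, P(X|Y=0) = (5/7, 2/7) → H(X|Y=0) = 0.8631
  Y=1: P(Y=1) = 2/15, P(X|Y=1) = (0, 1) → H(X|Y=1) = 0.0000
  Y=2: P(Y=2) = 2/5, P(X|Y=2) = (1/3, 2/3) → H(X|Y=2) = 0.9183
H(X|Y) = (7/15)·0.8631 + (2/15)·0.0000 + (2/5)·0.9183 = 0.7701 bits

I(X;Y) = H(X) - H(X|Y) = 0.9968 - 0.7701 = 0.2267 bits

Cross-check via I(X;Y) = H(X) + H(Y) - H(X,Y): computing H(Y) from the column sums and H(X,Y) from the 6 cells in the same way gives H(Y) = 1.4295 bits and H(X,Y) = 2.1996 bits, so
I(X;Y) = 0.9968 + 1.4295 - 2.1996 = 0.2267 bits ✓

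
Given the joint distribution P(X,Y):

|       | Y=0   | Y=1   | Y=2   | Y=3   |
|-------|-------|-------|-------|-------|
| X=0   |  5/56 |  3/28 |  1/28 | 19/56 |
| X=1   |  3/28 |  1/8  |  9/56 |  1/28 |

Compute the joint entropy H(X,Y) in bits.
2.6731 bits

H(X,Y) = -Σ_{x,y} P(x,y) log₂ P(x,y). Per-cell terms -P(x,y)·log₂P(x,y):
  X=0: 0.31120, 0.34526, 0.17169, 0.52909
  X=1: 0.34526, 0.37500, 0.42387, 0.17169
Sum of the 8 terms: H(X,Y) = 2.6731 bits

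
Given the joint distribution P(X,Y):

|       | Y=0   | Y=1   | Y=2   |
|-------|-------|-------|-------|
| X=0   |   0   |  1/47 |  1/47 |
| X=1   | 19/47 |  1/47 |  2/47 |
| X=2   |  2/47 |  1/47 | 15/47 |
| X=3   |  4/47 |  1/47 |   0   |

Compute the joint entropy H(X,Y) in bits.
2.3351 bits

H(X,Y) = -Σ_{x,y} P(x,y) log₂ P(x,y). Per-cell terms -P(x,y)·log₂P(x,y):
  X=0: 0.00000, 0.11818, 0.11818
  X=1: 0.52822, 0.11818, 0.19381
  X=2: 0.19381, 0.11818, 0.52586
  X=3: 0.30252, 0.11818, 0.00000
  (cells with P = 0 contribute 0)
Sum of the 12 terms: H(X,Y) = 2.3351 bits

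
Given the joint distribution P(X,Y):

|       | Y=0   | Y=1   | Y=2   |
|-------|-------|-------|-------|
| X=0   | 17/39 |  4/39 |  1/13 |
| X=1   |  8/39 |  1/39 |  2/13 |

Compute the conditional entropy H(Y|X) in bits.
1.2023 bits

H(Y|X) = H(X,Y) - H(X)

H(X,Y) = -Σ_{x,y} P(x,y) log₂ P(x,y). Per-cell terms -P(x,y)·log₂P(x,y):
  X=0: 0.522179, 0.336964, 0.284649
  X=1: 0.468800, 0.135523, 0.415452
Sum of the 6 terms: H(X,Y) = 2.16357 bits

Marginal of X (row sums):
  P(X=0) = 17/39 + 4/39 + 1/13 = 8/13
  P(X=1) = 8/39 + 1/39 + 2/13 = 5/13
H(X) = -[(8/13)·log₂(8/13) + (5/13)·log₂(5/13)]
  = 0.431040 + 0.530197 = 0.96124 bits

H(Y|X) = H(X,Y) - H(X) = 2.16357 - 0.96124 = 1.2023 bits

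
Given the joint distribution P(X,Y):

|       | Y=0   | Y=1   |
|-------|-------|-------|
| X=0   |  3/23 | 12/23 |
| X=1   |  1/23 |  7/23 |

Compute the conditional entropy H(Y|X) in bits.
0.6599 bits

H(Y|X) = H(X,Y) - H(X)

H(X,Y) = -Σ_{x,y} P(x,y) log₂ P(x,y). Per-cell terms -P(x,y)·log₂P(x,y):
  X=0: 0.3833, 0.4897
  X=1: 0.1967, 0.5223
Sum of the 4 terms: H(X,Y) = 1.5920 bits

Marginal of X (row sums):
  P(X=0) = 3/23 + 12/23 = 15/23
  P(X=1) = 1/23 + 7/23 = 8/23
H(X) = -[(15/23)·log₂(15/23) + (8/23)·log₂(8/23)]
  = 0.4022 + 0.5299 = 0.9321 bits

H(Y|X) = H(X,Y) - H(X) = 1.5920 - 0.9321 = 0.6599 bits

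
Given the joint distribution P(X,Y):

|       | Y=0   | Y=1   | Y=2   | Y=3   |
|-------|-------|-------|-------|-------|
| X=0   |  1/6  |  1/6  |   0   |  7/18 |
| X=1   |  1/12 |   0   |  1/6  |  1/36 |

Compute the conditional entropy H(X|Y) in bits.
0.3768 bits

H(X|Y) = H(X,Y) - H(Y)

H(X,Y) = -Σ_{x,y} P(x,y) log₂ P(x,y). Per-cell terms -P(x,y)·log₂P(x,y):
  X=0: 0.43083, 0.43083, 0.00000, 0.52989
  X=1: 0.29875, 0.00000, 0.43083, 0.14361
  (cells with P = 0 contribute 0)
Sum of the 8 terms: H(X,Y) = 2.2647 bits

Marginal of Y (column sums):
  P(Y=0) = 1/6 + 1/12 = 1/4
  P(Y=1) = 1/6 + 0 = 1/6
  P(Y=2) = 0 + 1/6 = 1/6
  P(Y=3) = 7/18 + 1/36 = 5/12
H(Y) = -[(1/4)·log₂(1/4) + (1/6)·log₂(1/6) + (1/6)·log₂(1/6) + (5/12)·log₂(5/12)]
  = 0.50000 + 0.43083 + 0.43083 + 0.52626 = 1.8879 bits

H(X|Y) = H(X,Y) - H(Y) = 2.2647 - 1.8879 = 0.3768 bits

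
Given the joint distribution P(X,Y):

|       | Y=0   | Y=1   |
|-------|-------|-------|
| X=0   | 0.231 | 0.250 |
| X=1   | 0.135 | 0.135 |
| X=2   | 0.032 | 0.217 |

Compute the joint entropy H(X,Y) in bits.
2.4056 bits

H(X,Y) = -Σ_{x,y} P(x,y) log₂ P(x,y). Per-cell terms -P(x,y)·log₂P(x,y):
  X=0: 0.48834, 0.50000
  X=1: 0.39001, 0.39001
  X=2: 0.15891, 0.47832
Sum of the 6 terms: H(X,Y) = 2.4056 bits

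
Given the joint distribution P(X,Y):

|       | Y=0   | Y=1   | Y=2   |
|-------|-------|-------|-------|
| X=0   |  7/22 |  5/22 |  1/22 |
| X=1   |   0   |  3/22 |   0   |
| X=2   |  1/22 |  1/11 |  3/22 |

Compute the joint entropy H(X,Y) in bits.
2.5153 bits

H(X,Y) = -Σ_{x,y} P(x,y) log₂ P(x,y). Per-cell terms -P(x,y)·log₂P(x,y):
  X=0: 0.52566, 0.48580, 0.20270
  X=1: 0.00000, 0.39197, 0.00000
  X=2: 0.20270, 0.31449, 0.39197
  (cells with P = 0 contribute 0)
Sum of the 9 terms: H(X,Y) = 2.5153 bits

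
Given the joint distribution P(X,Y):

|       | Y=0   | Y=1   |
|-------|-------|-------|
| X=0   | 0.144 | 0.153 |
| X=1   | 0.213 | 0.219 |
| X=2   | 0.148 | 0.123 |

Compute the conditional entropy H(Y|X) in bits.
0.9981 bits

H(Y|X) = H(X,Y) - H(X)

H(X,Y) = -Σ_{x,y} P(x,y) log₂ P(x,y). Per-cell terms -P(x,y)·log₂P(x,y):
  X=0: 0.4026037, 0.4143847
  X=1: 0.4752189, 0.4798284
  X=2: 0.4079370, 0.3718622
Sum of the 6 terms: H(X,Y) = 2.551835 bits

Marginal of X (row sums):
  P(X=0) = 0.144 + 0.153 = 0.297
  P(X=1) = 0.213 + 0.219 = 0.432
  P(X=2) = 0.148 + 0.123 = 0.271
H(X) = -[0.297·log₂(0.297) + 0.432·log₂(0.432) + 0.271·log₂(0.271)]
  = 0.5201852 + 0.5231074 + 0.5104652 = 1.553758 bits

H(Y|X) = H(X,Y) - H(X) = 2.551835 - 1.553758 = 0.9981 bits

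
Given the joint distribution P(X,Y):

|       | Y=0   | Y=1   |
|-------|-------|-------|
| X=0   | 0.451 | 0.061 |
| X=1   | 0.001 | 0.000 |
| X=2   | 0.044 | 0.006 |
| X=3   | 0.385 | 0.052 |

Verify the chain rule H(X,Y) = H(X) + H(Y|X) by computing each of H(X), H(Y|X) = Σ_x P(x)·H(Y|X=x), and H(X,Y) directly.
H(X) = 1.2425 bits, H(Y|X) = 0.5263 bits, H(X,Y) = 1.7687 bits

Marginal of X (row sums):
  P(X=0) = 0.451 + 0.061 = 0.512
  P(X=1) = 0.001 + 0.000 = 0.001
  P(X=2) = 0.044 + 0.006 = 0.050
  P(X=3) = 0.385 + 0.052 = 0.437
H(X) = -[0.512·log₂(0.512) + 0.001·log₂(0.001) + 0.050·log₂(0.050) + 0.437·log₂(0.437)]
  = 0.494482 + 0.009966 + 0.216096 + 0.521907 = 1.2425 bits

H(Y|X) = Σ_x P(x)·H(Y|X=x):
  X=0: P(X=0) = 0.512, P(Y|X=0) = (451/512, 61/512) → H(Y|X=0) = 0.526886
  X=1: P(X=1) = 0.001, P(Y|X=1) = (1, 0) → H(Y|X=1) = 0.000000
  X=2: P(X=2) = 0.050, P(Y|X=2) = (22/25, 3/25) → H(Y|X=2) = 0.529361
  X=3: P(X=3) = 0.437, P(Y|X=3) = (385/437, 52/437) → H(Y|X=3) = 0.526460
H(Y|X) = 0.512·0.526886 + 0.001·0.000000 + 0.050·0.529361 + 0.437·0.526460 = 0.5263 bits

H(X,Y) = -Σ_{x,y} P(x,y) log₂ P(x,y). Per-cell terms -P(x,y)·log₂P(x,y):
  X=0: 0.518109, 0.246138
  X=1: 0.009966, 0.000000
  X=2: 0.198280, 0.044285
  X=3: 0.530172, 0.221798
  (cells with P = 0 contribute 0)
Sum of the 8 terms: H(X,Y) = 1.7687 bits

Chain rule check:
  H(X) + H(Y|X) = 1.2425 + 0.5263 = 1.7688 bits
  H(X,Y) = 1.7687 bits
✓ Chain rule verified (Δ = 0.0001 is 4-dp rounding noise: each of the three values was rounded independently).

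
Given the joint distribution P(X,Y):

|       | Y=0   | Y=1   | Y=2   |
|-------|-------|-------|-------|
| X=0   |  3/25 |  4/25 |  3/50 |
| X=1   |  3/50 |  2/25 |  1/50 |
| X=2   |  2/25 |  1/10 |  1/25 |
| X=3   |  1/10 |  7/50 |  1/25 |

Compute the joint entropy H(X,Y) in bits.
3.4060 bits

H(X,Y) = -Σ_{x,y} P(x,y) log₂ P(x,y). Per-cell terms -P(x,y)·log₂P(x,y):
  X=0: 0.36707, 0.42302, 0.24353
  X=1: 0.24353, 0.29151, 0.11288
  X=2: 0.29151, 0.33219, 0.18575
  X=3: 0.33219, 0.39711, 0.18575
Sum of the 12 terms: H(X,Y) = 3.4060 bits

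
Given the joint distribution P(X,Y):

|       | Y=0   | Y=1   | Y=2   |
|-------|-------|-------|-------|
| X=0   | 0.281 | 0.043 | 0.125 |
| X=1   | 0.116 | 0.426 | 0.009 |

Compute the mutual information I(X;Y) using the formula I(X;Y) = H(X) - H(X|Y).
0.3915 bits

I(X;Y) = H(X) - H(X|Y)

Marginal of X (row sums):
  P(X=0) = 0.281 + 0.043 + 0.125 = 0.449
  P(X=1) = 0.116 + 0.426 + 0.009 = 0.551
H(X) = -[0.449·log₂(0.449) + 0.551·log₂(0.551)]
  = 0.5186905 + 0.4737916 = 0.992482 bits

Marginal of Y (column sums):
  P(Y=0) = 0.281 + 0.116 = 0.397
  P(Y=1) = 0.043 + 0.426 = 0.469
  P(Y=2) = 0.125 + 0.009 = 0.134
H(X|Y) = Σ_y P(y)·H(X|Y=y):
  Y=0: P(Y=0) = 0.397, P(X|Y=0) = (281/397, 116/397) → H(X|Y=0) = 0.8715353
  Y=1: P(Y=1) = 0.469, P(X|Y=1) = (43/469, 426/469) → H(X|Y=1) = 0.4420674
  Y=2: P(Y=2) = 0.134, P(X|Y=2) = (125/134, 9/134) → H(X|Y=2) = 0.3552507
H(X|Y) = 0.397·0.8715353 + 0.469·0.4420674 + 0.134·0.3552507 = 0.600933 bits

I(X;Y) = H(X) - H(X|Y) = 0.992482 - 0.600933 = 0.3915 bits

Cross-check via I(X;Y) = H(X) + H(Y) - H(X,Y): computing H(Y) from the column sums and H(X,Y) from the 6 cells in the same way gives H(Y) = 1.429984 bits and H(X,Y) = 2.030917 bits, so
I(X;Y) = 0.992482 + 1.429984 - 2.030917 = 0.3915 bits ✓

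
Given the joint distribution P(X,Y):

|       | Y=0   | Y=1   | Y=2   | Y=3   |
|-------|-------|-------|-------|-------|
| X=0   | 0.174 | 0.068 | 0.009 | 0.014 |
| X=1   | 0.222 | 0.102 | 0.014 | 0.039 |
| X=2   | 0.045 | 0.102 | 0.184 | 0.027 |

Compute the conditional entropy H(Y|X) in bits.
1.4953 bits

H(Y|X) = H(X,Y) - H(X)

H(X,Y) = -Σ_{x,y} P(x,y) log₂ P(x,y). Per-cell terms -P(x,y)·log₂P(x,y):
  X=0: 0.43897, 0.26373, 0.06116, 0.08622
  X=1: 0.48204, 0.33592, 0.08622, 0.18253
  X=2: 0.20133, 0.33592, 0.44937, 0.14069
Sum of the 12 terms: H(X,Y) = 3.0641 bits

Marginal of X (row sums):
  P(X=0) = 0.174 + 0.068 + 0.009 + 0.014 = 0.265
  P(X=1) = 0.222 + 0.102 + 0.014 + 0.039 = 0.377
  P(X=2) = 0.045 + 0.102 + 0.184 + 0.027 = 0.358
H(X) = -[0.265·log₂(0.265) + 0.377·log₂(0.377) + 0.358·log₂(0.358)]
  = 0.50772 + 0.53058 + 0.53054 = 1.5688 bits

H(Y|X) = H(X,Y) - H(X) = 3.0641 - 1.5688 = 1.4953 bits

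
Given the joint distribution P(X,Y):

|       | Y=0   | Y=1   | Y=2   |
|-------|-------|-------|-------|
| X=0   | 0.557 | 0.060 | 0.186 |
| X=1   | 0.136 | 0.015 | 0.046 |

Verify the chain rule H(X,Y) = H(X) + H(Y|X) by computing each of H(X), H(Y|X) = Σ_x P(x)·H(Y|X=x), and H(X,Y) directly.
H(X) = 0.7159 bits, H(Y|X) = 1.1359 bits, H(X,Y) = 1.8518 bits

Marginal of X (row sums):
  P(X=0) = 0.557 + 0.060 + 0.186 = 0.803
  P(X=1) = 0.136 + 0.015 + 0.046 = 0.197
H(X) = -[0.803·log₂(0.803) + 0.197·log₂(0.197)]
  = 0.2542 + 0.4617 = 0.7159 bits

H(Y|X) = Σ_x P(x)·H(Y|X=x):
  X=0: P(X=0) = 0.803, P(Y|X=0) = (557/803, 60/803, 186/803) → H(Y|X=0) = 1.1344
  X=1: P(X=1) = 0.197, P(Y|X=1) = (136/197, 15/197, 46/197) → H(Y|X=1) = 1.1419
H(Y|X) = 0.803·1.1344 + 0.197·1.1419 = 1.1359 bits

H(X,Y) = -Σ_{x,y} P(x,y) log₂ P(x,y). Per-cell terms -P(x,y)·log₂P(x,y):
  X=0: 0.4702, 0.2435, 0.4514
  X=1: 0.3915, 0.0909, 0.2043
Sum of the 6 terms: H(X,Y) = 1.8518 bits

Chain rule check:
  H(X) + H(Y|X) = 0.7159 + 1.1359 = 1.8518 bits
  H(X,Y) = 1.8518 bits
✓ Chain rule verified.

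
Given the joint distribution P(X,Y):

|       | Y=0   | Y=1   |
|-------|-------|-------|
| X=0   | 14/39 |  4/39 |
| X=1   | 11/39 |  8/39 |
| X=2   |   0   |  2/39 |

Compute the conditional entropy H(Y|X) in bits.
0.8311 bits

H(Y|X) = H(X,Y) - H(X)

H(X,Y) = -Σ_{x,y} P(x,y) log₂ P(x,y). Per-cell terms -P(x,y)·log₂P(x,y):
  X=0: 0.53058, 0.33696
  X=1: 0.51502, 0.46880
  X=2: 0.00000, 0.21976
  (cells with P = 0 contribute 0)
Sum of the 6 terms: H(X,Y) = 2.0711 bits

Marginal of X (row sums):
  P(X=0) = 14/39 + 4/39 = 6/13
  P(X=1) = 11/39 + 8/39 = 19/39
  P(X=2) = 0 + 2/39 = 2/39
H(X) = -[(6/13)·log₂(6/13) + (19/39)·log₂(19/39) + (2/39)·log₂(2/39)]
  = 0.51484 + 0.50544 + 0.21976 = 1.2400 bits

H(Y|X) = H(X,Y) - H(X) = 2.0711 - 1.2400 = 0.8311 bits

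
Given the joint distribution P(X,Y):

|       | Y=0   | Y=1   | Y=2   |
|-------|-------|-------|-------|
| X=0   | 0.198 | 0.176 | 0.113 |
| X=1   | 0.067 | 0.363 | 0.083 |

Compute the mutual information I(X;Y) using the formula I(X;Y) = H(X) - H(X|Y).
0.0995 bits

I(X;Y) = H(X) - H(X|Y)

Marginal of X (row sums):
  P(X=0) = 0.198 + 0.176 + 0.113 = 0.487
  P(X=1) = 0.067 + 0.363 + 0.083 = 0.513
H(X) = -[0.487·log₂(0.487) + 0.513·log₂(0.513)]
  = 0.505509 + 0.494003 = 0.999512 bits

Marginal of Y (column sums):
  P(Y=0) = 0.198 + 0.067 = 0.265
  P(Y=1) = 0.176 + 0.363 = 0.539
  P(Y=2) = 0.113 + 0.083 = 0.196
H(X|Y) = Σ_y P(y)·H(X|Y=y):
  Y=0: P(Y=0) = 0.265, P(X|Y=0) = (198/265, 67/265) → H(X|Y=0) = 0.815733
  Y=1: P(Y=1) = 0.539, P(X|Y=1) = (16/49, 33/49) → H(X|Y=1) = 0.911342
  Y=2: P(Y=2) = 0.196, P(X|Y=2) = (113/196, 83/196) → H(X|Y=2) = 0.983034
H(X|Y) = 0.265·0.815733 + 0.539·0.911342 + 0.196·0.983034 = 0.900057 bits

I(X;Y) = H(X) - H(X|Y) = 0.999512 - 0.900057 = 0.0995 bits

Cross-check via I(X;Y) = H(X) + H(Y) - H(X,Y): computing H(Y) from the column sums and H(X,Y) from the 6 cells in the same way gives H(Y) = 1.449129 bits and H(X,Y) = 2.349186 bits, so
I(X;Y) = 0.999512 + 1.449129 - 2.349186 = 0.0995 bits ✓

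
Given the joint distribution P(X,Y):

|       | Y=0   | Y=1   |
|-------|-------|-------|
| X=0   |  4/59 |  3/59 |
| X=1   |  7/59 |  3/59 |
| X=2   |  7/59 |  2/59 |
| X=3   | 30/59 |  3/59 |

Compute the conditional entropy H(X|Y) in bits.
1.6162 bits

H(X|Y) = H(X,Y) - H(Y)

H(X,Y) = -Σ_{x,y} P(x,y) log₂ P(x,y). Per-cell terms -P(x,y)·log₂P(x,y):
  X=0: 0.26323, 0.21853
  X=1: 0.36486, 0.21853
  X=2: 0.36486, 0.16551
  X=3: 0.49615, 0.21853
Sum of the 8 terms: H(X,Y) = 2.3102 bits

Marginal of Y (column sums):
  P(Y=0) = 4/59 + 7/59 + 7/59 + 30/59 = 48/59
  P(Y=1) = 3/59 + 3/59 + 2/59 + 3/59 = 11/59
H(Y) = -[(48/59)·log₂(48/59) + (11/59)·log₂(11/59)]
  = 0.24218 + 0.45179 = 0.6940 bits

H(X|Y) = H(X,Y) - H(Y) = 2.3102 - 0.6940 = 1.6162 bits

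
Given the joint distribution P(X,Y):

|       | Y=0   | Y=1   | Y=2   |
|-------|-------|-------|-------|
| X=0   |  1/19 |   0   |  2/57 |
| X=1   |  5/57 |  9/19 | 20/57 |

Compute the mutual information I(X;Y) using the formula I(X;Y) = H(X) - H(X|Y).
0.1252 bits

I(X;Y) = H(X) - H(X|Y)

Marginal of X (row sums):
  P(X=0) = 1/19 + 0 + 2/57 = 5/57
  P(X=1) = 5/57 + 9/19 + 20/57 = 52/57
H(X) = -[(5/57)·log₂(5/57) + (52/57)·log₂(52/57)]
  = 0.3080 + 0.1208 = 0.4288 bits

Marginal of Y (column sums):
  P(Y=0) = 1/19 + 5/57 = 8/57
  P(Y=1) = 0 + 9/19 = 9/19
  P(Y=2) = 2/57 + 20/57 = 22/57
H(X|Y) = Σ_y P(y)·H(X|Y=y):
  Y=0: P(Y=0) = 8/57, P(X|Y=0) = (3/8, 5/8) → H(X|Y=0) = 0.9544
  Y=1: P(Y=1) = 9/19, P(X|Y=1) = (0, 1) → H(X|Y=1) = 0.0000
  Y=2: P(Y=2) = 22/57, P(X|Y=2) = (1/11, 10/11) → H(X|Y=2) = 0.4395
H(X|Y) = (8/57)·0.9544 + (9/19)·0.0000 + (22/57)·0.4395 = 0.3036 bits

I(X;Y) = H(X) - H(X|Y) = 0.4288 - 0.3036 = 0.1252 bits

Cross-check via I(X;Y) = H(X) + H(Y) - H(X,Y): computing H(Y) from the column sums and H(X,Y) from the 6 cells in the same way gives H(Y) = 1.4383 bits and H(X,Y) = 1.7419 bits, so
I(X;Y) = 0.4288 + 1.4383 - 1.7419 = 0.1252 bits ✓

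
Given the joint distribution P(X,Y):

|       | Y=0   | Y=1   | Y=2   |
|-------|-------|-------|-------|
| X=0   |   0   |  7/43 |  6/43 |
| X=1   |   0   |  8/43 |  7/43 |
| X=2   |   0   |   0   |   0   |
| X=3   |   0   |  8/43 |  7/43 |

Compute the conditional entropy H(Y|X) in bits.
0.9965 bits

H(Y|X) = H(X,Y) - H(X)

H(X,Y) = -Σ_{x,y} P(x,y) log₂ P(x,y). Per-cell terms -P(x,y)·log₂P(x,y):
  X=0: 0.000000, 0.426334, 0.396461
  X=1: 0.000000, 0.451398, 0.426334
  X=2: 0.000000, 0.000000, 0.000000
  X=3: 0.000000, 0.451398, 0.426334
  (cells with P = 0 contribute 0)
Sum of the 12 terms: H(X,Y) = 2.57826 bits

Marginal of X (row sums):
  P(X=0) = 0 + 7/43 + 6/43 = 13/43
  P(X=1) = 0 + 8/43 + 7/43 = 15/43
  P(X=2) = 0 + 0 + 0 = 0
  P(X=3) = 0 + 8/43 + 7/43 = 15/43
H(X) = -[(13/43)·log₂(13/43) + (15/43)·log₂(15/43) + (15/43)·log₂(15/43)]   (outcomes with P = 0 contribute 0)
  = 0.521761 + 0.530014 + 0.530014 = 1.58179 bits

H(Y|X) = H(X,Y) - H(X) = 2.57826 - 1.58179 = 0.9965 bits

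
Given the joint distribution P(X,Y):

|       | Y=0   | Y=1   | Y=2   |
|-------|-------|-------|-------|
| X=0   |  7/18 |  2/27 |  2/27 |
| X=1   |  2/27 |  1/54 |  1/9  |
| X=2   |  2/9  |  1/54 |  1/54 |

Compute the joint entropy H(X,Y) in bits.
2.5184 bits

H(X,Y) = -Σ_{x,y} P(x,y) log₂ P(x,y). Per-cell terms -P(x,y)·log₂P(x,y):
  X=0: 0.5299, 0.2781, 0.2781
  X=1: 0.2781, 0.1066, 0.3522
  X=2: 0.4822, 0.1066, 0.1066
Sum of the 9 terms: H(X,Y) = 2.5184 bits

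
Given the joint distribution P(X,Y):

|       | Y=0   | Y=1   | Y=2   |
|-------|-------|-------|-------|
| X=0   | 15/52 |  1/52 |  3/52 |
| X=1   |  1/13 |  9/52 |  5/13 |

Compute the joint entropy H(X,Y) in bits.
2.1172 bits

H(X,Y) = -Σ_{x,y} P(x,y) log₂ P(x,y). Per-cell terms -P(x,y)·log₂P(x,y):
  X=0: 0.5174, 0.1096, 0.2374
  X=1: 0.2846, 0.4380, 0.5302
Sum of the 6 terms: H(X,Y) = 2.1172 bits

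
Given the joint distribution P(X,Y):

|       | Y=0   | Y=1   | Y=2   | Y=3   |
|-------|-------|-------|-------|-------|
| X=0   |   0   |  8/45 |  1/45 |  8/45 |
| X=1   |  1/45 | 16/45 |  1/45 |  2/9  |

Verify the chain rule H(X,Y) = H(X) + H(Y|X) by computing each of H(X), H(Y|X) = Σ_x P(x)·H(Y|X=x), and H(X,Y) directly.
H(X) = 0.9565 bits, H(Y|X) = 1.3083 bits, H(X,Y) = 2.2648 bits

Marginal of X (row sums):
  P(X=0) = 0 + 8/45 + 1/45 + 8/45 = 17/45
  P(X=1) = 1/45 + 16/45 + 1/45 + 2/9 = 28/45
H(X) = -[(17/45)·log₂(17/45) + (28/45)·log₂(28/45)]
  = 0.53055 + 0.42591 = 0.9565 bits

H(Y|X) = Σ_x P(x)·H(Y|X=x):
  X=0: P(X=0) = 17/45, P(Y|X=0) = (0, 8/17, 1/17, 8/17) → H(Y|X=0) = 1.26393
  X=1: P(X=1) = 28/45, P(Y|X=1) = (1/28, 4/7, 1/28, 5/14) → H(Y|X=1) = 1.33524
H(Y|X) = (17/45)·1.26393 + (28/45)·1.33524 = 1.3083 bits

H(X,Y) = -Σ_{x,y} P(x,y) log₂ P(x,y). Per-cell terms -P(x,y)·log₂P(x,y):
  X=0: 0.00000, 0.44300, 0.12204, 0.44300
  X=1: 0.12204, 0.53044, 0.12204, 0.48221
  (cells with P = 0 contribute 0)
Sum of the 8 terms: H(X,Y) = 2.2648 bits

Chain rule check:
  H(X) + H(Y|X) = 0.9565 + 1.3083 = 2.2648 bits
  H(X,Y) = 2.2648 bits
✓ Chain rule verified.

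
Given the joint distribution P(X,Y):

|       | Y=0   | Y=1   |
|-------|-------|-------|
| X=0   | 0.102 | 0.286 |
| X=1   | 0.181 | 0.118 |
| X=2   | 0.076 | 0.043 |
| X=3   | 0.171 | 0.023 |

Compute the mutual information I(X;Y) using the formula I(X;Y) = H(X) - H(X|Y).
0.1714 bits

I(X;Y) = H(X) - H(X|Y)

Marginal of X (row sums):
  P(X=0) = 0.102 + 0.286 = 0.388
  P(X=1) = 0.181 + 0.118 = 0.299
  P(X=2) = 0.076 + 0.043 = 0.119
  P(X=3) = 0.171 + 0.023 = 0.194
H(X) = -[0.388·log₂(0.388) + 0.299·log₂(0.299) + 0.119·log₂(0.119) + 0.194·log₂(0.194)]
  = 0.5300 + 0.5208 + 0.3654 + 0.4590 = 1.8752 bits

Marginal of Y (column sums):
  P(Y=0) = 0.102 + 0.181 + 0.076 + 0.171 = 0.530
  P(Y=1) = 0.286 + 0.118 + 0.043 + 0.023 = 0.470
H(X|Y) = Σ_y P(y)·H(X|Y=y):
  Y=0: P(Y=0) = 0.530, P(X|Y=0) = (51/265, 181/530, 38/265, 171/530) → H(X|Y=0) = 1.9152
  Y=1: P(Y=1) = 0.470, P(X|Y=1) = (143/235, 59/235, 43/470, 23/470) → H(X|Y=1) = 1.4654
H(X|Y) = 0.530·1.9152 + 0.470·1.4654 = 1.7038 bits

I(X;Y) = H(X) - H(X|Y) = 1.8752 - 1.7038 = 0.1714 bits

Cross-check via I(X;Y) = H(X) + H(Y) - H(X,Y): computing H(Y) from the column sums and H(X,Y) from the 8 cells in the same way gives H(Y) = 0.9974 bits and H(X,Y) = 2.7012 bits, so
I(X;Y) = 1.8752 + 0.9974 - 2.7012 = 0.1714 bits ✓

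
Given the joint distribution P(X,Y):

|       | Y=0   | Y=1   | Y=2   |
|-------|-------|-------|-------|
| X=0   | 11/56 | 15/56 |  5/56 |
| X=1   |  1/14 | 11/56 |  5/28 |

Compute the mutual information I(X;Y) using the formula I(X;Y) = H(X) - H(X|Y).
0.0653 bits

I(X;Y) = H(X) - H(X|Y)

Marginal of X (row sums):
  P(X=0) = 11/56 + 15/56 + 5/56 = 31/56
  P(X=1) = 1/14 + 11/56 + 5/28 = 25/56
H(X) = -[(31/56)·log₂(31/56) + (25/56)·log₂(25/56)]
  = 0.4723 + 0.5194 = 0.9917 bits

Marginal of Y (column sums):
  P(Y=0) = 11/56 + 1/14 = 15/56
  P(Y=1) = 15/56 + 11/56 = 13/28
  P(Y=2) = 5/56 + 5/28 = 15/56
H(X|Y) = Σ_y P(y)·H(X|Y=y):
  Y=0: P(Y=0) = 15/56, P(X|Y=0) = (11/15, 4/15) → H(X|Y=0) = 0.8366
  Y=1: P(Y=1) = 13/28, P(X|Y=1) = (15/26, 11/26) → H(X|Y=1) = 0.9829
  Y=2: P(Y=2) = 15/56, P(X|Y=2) = (1/3, 2/3) → H(X|Y=2) = 0.9183
H(X|Y) = (15/56)·0.8366 + (13/28)·0.9829 + (15/56)·0.9183 = 0.9264 bits

I(X;Y) = H(X) - H(X|Y) = 0.9917 - 0.9264 = 0.0653 bits

Cross-check via I(X;Y) = H(X) + H(Y) - H(X,Y): computing H(Y) from the column sums and H(X,Y) from the 6 cells in the same way gives H(Y) = 1.5320 bits and H(X,Y) = 2.4584 bits, so
I(X;Y) = 0.9917 + 1.5320 - 2.4584 = 0.0653 bits ✓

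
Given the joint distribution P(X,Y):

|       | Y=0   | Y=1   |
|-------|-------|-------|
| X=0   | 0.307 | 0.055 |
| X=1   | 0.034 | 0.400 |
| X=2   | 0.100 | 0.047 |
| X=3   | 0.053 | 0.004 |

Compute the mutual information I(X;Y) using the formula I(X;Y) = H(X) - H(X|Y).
0.4516 bits

I(X;Y) = H(X) - H(X|Y)

Marginal of X (row sums):
  P(X=0) = 0.307 + 0.055 = 0.362
  P(X=1) = 0.034 + 0.400 = 0.434
  P(X=2) = 0.100 + 0.047 = 0.147
  P(X=3) = 0.053 + 0.004 = 0.057
H(X) = -[0.362·log₂(0.362) + 0.434·log₂(0.434) + 0.147·log₂(0.147) + 0.057·log₂(0.057)]
  = 0.5307 + 0.5226 + 0.4066 + 0.2356 = 1.6955 bits

Marginal of Y (column sums):
  P(Y=0) = 0.307 + 0.034 + 0.100 + 0.053 = 0.494
  P(Y=1) = 0.055 + 0.400 + 0.047 + 0.004 = 0.506
H(X|Y) = Σ_y P(y)·H(X|Y=y):
  Y=0: P(Y=0) = 0.494, P(X|Y=0) = (307/494, 17/247, 50/247, 53/494) → H(X|Y=0) = 1.5042
  Y=1: P(Y=1) = 0.506, P(X|Y=1) = (5/46, 200/253, 47/506, 2/253) → H(X|Y=1) = 0.9897
H(X|Y) = 0.494·1.5042 + 0.506·0.9897 = 1.2439 bits

I(X;Y) = H(X) - H(X|Y) = 1.6955 - 1.2439 = 0.4516 bits

Cross-check via I(X;Y) = H(X) + H(Y) - H(X,Y): computing H(Y) from the column sums and H(X,Y) from the 8 cells in the same way gives H(Y) = 0.9999 bits and H(X,Y) = 2.2438 bits, so
I(X;Y) = 1.6955 + 0.9999 - 2.2438 = 0.4516 bits ✓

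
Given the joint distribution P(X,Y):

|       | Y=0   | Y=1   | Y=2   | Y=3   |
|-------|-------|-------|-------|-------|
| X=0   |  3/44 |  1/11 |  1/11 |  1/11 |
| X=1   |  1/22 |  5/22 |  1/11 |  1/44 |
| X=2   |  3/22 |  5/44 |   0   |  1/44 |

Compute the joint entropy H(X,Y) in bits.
3.2073 bits

H(X,Y) = -Σ_{x,y} P(x,y) log₂ P(x,y). Per-cell terms -P(x,y)·log₂P(x,y):
  X=0: 0.26417, 0.31449, 0.31449, 0.31449
  X=1: 0.20270, 0.48580, 0.31449, 0.12408
  X=2: 0.39197, 0.35653, 0.00000, 0.12408
  (cells with P = 0 contribute 0)
Sum of the 12 terms: H(X,Y) = 3.2073 bits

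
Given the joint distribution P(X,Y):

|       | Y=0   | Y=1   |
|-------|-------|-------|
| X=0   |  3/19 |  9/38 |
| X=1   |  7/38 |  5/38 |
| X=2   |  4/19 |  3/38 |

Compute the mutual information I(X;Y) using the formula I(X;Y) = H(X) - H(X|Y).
0.0546 bits

I(X;Y) = H(X) - H(X|Y)

Marginal of X (row sums):
  P(X=0) = 3/19 + 9/38 = 15/38
  P(X=1) = 7/38 + 5/38 = 6/19
  P(X=2) = 4/19 + 3/38 = 11/38
H(X) = -[(15/38)·log₂(15/38) + (6/19)·log₂(6/19) + (11/38)·log₂(11/38)]
  = 0.5294 + 0.5251 + 0.5177 = 1.5722 bits

Marginal of Y (column sums):
  P(Y=0) = 3/19 + 7/38 + 4/19 = 21/38
  P(Y=1) = 9/38 + 5/38 + 3/38 = 17/38
H(X|Y) = Σ_y P(y)·H(X|Y=y):
  Y=0: P(Y=0) = 21/38, P(X|Y=0) = (2/7, 1/3, 8/21) → H(X|Y=0) = 1.5751
  Y=1: P(Y=1) = 17/38, P(X|Y=1) = (9/17, 5/17, 3/17) → H(X|Y=1) = 1.4466
H(X|Y) = (21/38)·1.5751 + (17/38)·1.4466 = 1.5176 bits

I(X;Y) = H(X) - H(X|Y) = 1.5722 - 1.5176 = 0.0546 bits

Cross-check via I(X;Y) = H(X) + H(Y) - H(X,Y): computing H(Y) from the column sums and H(X,Y) from the 6 cells in the same way gives H(Y) = 0.9920 bits and H(X,Y) = 2.5096 bits, so
I(X;Y) = 1.5722 + 0.9920 - 2.5096 = 0.0546 bits ✓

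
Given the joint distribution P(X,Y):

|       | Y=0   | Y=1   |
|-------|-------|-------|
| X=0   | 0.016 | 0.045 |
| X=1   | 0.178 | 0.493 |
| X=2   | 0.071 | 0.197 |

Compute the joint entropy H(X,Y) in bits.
1.9757 bits

H(X,Y) = -Σ_{x,y} P(x,y) log₂ P(x,y). Per-cell terms -P(x,y)·log₂P(x,y):
  X=0: 0.09545, 0.20133
  X=1: 0.44323, 0.50303
  X=2: 0.27094, 0.46172
Sum of the 6 terms: H(X,Y) = 1.9757 bits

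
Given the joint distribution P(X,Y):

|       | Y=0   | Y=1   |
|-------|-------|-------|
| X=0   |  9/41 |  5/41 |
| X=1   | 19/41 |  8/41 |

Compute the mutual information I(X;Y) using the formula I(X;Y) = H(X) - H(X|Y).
0.0027 bits

I(X;Y) = H(X) - H(X|Y)

Marginal of X (row sums):
  P(X=0) = 9/41 + 5/41 = 14/41
  P(X=1) = 19/41 + 8/41 = 27/41
H(X) = -[(14/41)·log₂(14/41) + (27/41)·log₂(27/41)]
  = 0.5293356 + 0.3968766 = 0.926212 bits

Marginal of Y (column sums):
  P(Y=0) = 9/41 + 19/41 = 28/41
  P(Y=1) = 5/41 + 8/41 = 13/41
H(X|Y) = Σ_y P(y)·H(X|Y=y):
  Y=0: P(Y=0) = 28/41, P(X|Y=0) = (9/28, 19/28) → H(X|Y=0) = 0.9059282
  Y=1: P(Y=1) = 13/41, P(X|Y=1) = (5/13, 8/13) → H(X|Y=1) = 0.9612366
H(X|Y) = (28/41)·0.9059282 + (13/41)·0.9612366 = 0.923465 bits

I(X;Y) = H(X) - H(X|Y) = 0.926212 - 0.923465 = 0.0027 bits

Cross-check via I(X;Y) = H(X) + H(Y) - H(X,Y): computing H(Y) from the column sums and H(X,Y) from the 4 cells in the same way gives H(Y) = 0.901170 bits and H(X,Y) = 1.824635 bits, so
I(X;Y) = 0.926212 + 0.901170 - 1.824635 = 0.0027 bits ✓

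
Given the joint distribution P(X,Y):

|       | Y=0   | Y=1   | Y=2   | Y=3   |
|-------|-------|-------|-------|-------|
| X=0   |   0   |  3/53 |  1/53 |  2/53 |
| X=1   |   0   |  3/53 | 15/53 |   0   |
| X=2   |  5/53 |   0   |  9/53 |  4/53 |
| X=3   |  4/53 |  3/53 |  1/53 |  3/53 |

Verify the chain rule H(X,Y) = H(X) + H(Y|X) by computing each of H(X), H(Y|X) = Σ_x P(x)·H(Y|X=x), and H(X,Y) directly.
H(X) = 1.8849 bits, H(Y|X) = 1.2815 bits, H(X,Y) = 3.1664 bits

Marginal of X (row sums):
  P(X=0) = 0 + 3/53 + 1/53 + 2/53 = 6/53
  P(X=1) = 0 + 3/53 + 15/53 + 0 = 18/53
  P(X=2) = 5/53 + 0 + 9/53 + 4/53 = 18/53
  P(X=3) = 4/53 + 3/53 + 1/53 + 3/53 = 11/53
H(X) = -[(6/53)·log₂(6/53) + (18/53)·log₂(18/53) + (18/53)·log₂(18/53) + (11/53)·log₂(11/53)]
  = 0.35581 + 0.52913 + 0.52913 + 0.47082 = 1.8849 bits

H(Y|X) = Σ_x P(x)·H(Y|X=x):
  X=0: P(X=0) = 6/53, P(Y|X=0) = (0, 1/2, 1/6, 1/3) → H(Y|X=0) = 1.45915
  X=1: P(X=1) = 18/53, P(Y|X=1) = (0, 1/6, 5/6, 0) → H(Y|X=1) = 0.65002
  X=2: P(X=2) = 18/53, P(Y|X=2) = (5/18, 0, 1/2, 2/9) → H(Y|X=2) = 1.49554
  X=3: P(X=3) = 11/53, P(Y|X=3) = (4/11, 3/11, 1/11, 3/11) → H(Y|X=3) = 1.86763
H(Y|X) = (6/53)·1.45915 + (18/53)·0.65002 + (18/53)·1.49554 + (11/53)·1.86763 = 1.2815 bits

H(X,Y) = -Σ_{x,y} P(x,y) log₂ P(x,y). Per-cell terms -P(x,y)·log₂P(x,y):
  X=0: 0.00000, 0.23451, 0.10807, 0.17841
  X=1: 0.00000, 0.23451, 0.51539, 0.00000
  X=2: 0.32132, 0.00000, 0.43438, 0.28135
  X=3: 0.28135, 0.23451, 0.10807, 0.23451
  (cells with P = 0 contribute 0)
Sum of the 16 terms: H(X,Y) = 3.1664 bits

Chain rule check:
  H(X) + H(Y|X) = 1.8849 + 1.2815 = 3.1664 bits
  H(X,Y) = 3.1664 bits
✓ Chain rule verified.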